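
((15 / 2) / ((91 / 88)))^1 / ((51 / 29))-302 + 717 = 419.12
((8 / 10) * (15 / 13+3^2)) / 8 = 1.02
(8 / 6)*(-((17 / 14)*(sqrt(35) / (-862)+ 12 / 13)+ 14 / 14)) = -772 / 273+ 17*sqrt(35) / 9051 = -2.82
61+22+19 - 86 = 16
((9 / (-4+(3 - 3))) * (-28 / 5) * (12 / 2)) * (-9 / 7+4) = 1026 / 5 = 205.20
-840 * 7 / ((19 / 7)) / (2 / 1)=-20580 / 19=-1083.16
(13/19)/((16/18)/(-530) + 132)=31005/5981504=0.01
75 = 75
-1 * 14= -14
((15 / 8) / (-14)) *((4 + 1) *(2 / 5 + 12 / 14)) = -165 / 196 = -0.84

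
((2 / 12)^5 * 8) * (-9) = -1 / 108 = -0.01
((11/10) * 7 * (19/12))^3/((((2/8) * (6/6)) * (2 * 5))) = 3131359847/4320000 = 724.85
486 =486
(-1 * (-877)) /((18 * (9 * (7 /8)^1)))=3508 /567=6.19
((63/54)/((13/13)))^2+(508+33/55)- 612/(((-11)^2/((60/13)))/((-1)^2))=137780789/283140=486.62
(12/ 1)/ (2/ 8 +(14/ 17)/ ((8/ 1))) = 34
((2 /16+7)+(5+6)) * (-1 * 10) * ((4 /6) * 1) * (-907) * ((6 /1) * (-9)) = -5918175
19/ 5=3.80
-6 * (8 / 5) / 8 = -6 / 5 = -1.20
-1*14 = -14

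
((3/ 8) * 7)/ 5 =21/ 40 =0.52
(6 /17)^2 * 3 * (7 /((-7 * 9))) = -12 /289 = -0.04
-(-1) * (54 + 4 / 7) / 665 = 382 / 4655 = 0.08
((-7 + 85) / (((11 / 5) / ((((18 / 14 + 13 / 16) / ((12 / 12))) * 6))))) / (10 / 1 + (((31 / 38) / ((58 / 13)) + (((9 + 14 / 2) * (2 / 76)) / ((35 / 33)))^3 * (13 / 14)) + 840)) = 390809765653125 / 744448076780287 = 0.52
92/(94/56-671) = -2576/18741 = -0.14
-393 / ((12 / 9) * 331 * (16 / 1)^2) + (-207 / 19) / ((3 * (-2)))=1.81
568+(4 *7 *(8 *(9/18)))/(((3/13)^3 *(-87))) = 1088168/2349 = 463.25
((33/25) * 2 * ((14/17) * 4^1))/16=231/425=0.54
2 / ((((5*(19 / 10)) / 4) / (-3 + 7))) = 64 / 19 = 3.37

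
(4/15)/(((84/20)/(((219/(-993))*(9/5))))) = -292/11585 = -0.03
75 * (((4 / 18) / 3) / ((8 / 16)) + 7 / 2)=273.61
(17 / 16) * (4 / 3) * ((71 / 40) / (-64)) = -1207 / 30720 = -0.04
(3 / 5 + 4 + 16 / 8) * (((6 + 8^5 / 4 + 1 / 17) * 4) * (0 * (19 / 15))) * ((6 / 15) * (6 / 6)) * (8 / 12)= 0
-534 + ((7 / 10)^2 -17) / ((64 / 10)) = -343411 / 640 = -536.58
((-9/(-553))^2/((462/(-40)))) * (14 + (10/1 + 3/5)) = -13284/23547293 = -0.00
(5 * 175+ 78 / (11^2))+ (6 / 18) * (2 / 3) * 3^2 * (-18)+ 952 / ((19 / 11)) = 3197455 / 2299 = 1390.80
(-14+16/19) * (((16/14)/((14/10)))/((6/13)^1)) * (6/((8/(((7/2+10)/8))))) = -219375/7448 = -29.45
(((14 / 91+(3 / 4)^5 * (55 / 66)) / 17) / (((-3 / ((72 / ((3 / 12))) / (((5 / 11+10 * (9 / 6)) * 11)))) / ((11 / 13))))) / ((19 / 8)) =-308913 / 74238320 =-0.00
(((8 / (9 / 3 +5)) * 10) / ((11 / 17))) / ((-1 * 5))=-34 / 11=-3.09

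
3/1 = 3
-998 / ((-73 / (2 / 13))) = 1996 / 949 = 2.10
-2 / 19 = -0.11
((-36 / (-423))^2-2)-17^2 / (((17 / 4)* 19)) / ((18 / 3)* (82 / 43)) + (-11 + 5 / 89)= -6087510259 / 459456537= -13.25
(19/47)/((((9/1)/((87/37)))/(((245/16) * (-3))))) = -134995/27824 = -4.85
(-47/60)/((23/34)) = -799/690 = -1.16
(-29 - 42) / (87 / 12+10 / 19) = -9.13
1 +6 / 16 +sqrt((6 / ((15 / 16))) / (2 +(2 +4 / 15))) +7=9.60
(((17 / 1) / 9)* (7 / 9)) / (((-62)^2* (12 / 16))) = 119 / 233523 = 0.00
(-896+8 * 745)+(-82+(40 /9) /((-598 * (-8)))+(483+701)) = 33185417 /5382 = 6166.00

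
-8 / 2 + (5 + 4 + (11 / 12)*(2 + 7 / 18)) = 1553 / 216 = 7.19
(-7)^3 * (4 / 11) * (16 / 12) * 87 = -159152 / 11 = -14468.36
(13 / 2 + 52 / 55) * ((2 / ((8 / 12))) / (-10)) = -2457 / 1100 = -2.23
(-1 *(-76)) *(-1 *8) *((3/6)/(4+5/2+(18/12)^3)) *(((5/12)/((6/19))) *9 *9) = -259920/79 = -3290.13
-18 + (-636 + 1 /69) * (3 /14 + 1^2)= -109057 /138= -790.27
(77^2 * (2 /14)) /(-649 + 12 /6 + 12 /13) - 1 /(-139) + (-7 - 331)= -396123948 /1167461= -339.30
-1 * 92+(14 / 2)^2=-43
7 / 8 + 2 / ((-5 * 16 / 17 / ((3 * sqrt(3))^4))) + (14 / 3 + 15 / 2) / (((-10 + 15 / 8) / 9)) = -83831 / 260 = -322.43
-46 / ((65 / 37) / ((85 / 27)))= -28934 / 351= -82.43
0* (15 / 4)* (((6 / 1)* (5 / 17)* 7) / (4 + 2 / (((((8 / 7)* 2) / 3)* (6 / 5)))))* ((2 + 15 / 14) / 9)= 0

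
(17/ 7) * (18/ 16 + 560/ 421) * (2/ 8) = 140573/ 94304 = 1.49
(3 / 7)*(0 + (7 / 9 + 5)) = 52 / 21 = 2.48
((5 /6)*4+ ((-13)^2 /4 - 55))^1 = -9.42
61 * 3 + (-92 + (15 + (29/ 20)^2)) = 43241/ 400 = 108.10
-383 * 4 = -1532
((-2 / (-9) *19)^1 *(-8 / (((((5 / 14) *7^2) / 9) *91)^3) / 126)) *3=-32832 / 226165496375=-0.00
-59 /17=-3.47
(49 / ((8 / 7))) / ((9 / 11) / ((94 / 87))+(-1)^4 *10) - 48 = -39965 / 908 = -44.01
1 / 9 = 0.11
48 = 48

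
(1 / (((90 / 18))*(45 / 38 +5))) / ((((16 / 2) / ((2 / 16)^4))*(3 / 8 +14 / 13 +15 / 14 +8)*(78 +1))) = 1729 / 1456399001600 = 0.00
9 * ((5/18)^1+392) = 7061/2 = 3530.50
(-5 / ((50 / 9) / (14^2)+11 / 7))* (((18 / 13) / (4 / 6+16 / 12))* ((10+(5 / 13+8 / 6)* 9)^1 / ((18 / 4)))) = -2919420 / 238459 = -12.24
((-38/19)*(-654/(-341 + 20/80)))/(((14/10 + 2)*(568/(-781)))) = 35970/23171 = 1.55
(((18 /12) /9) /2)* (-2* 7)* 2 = -2.33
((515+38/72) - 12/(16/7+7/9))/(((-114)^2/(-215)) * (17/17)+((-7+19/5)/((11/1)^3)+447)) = 1017222426715/768569632668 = 1.32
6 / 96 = 1 / 16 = 0.06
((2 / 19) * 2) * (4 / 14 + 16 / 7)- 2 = -194 / 133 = -1.46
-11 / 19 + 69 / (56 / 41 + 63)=24722 / 50141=0.49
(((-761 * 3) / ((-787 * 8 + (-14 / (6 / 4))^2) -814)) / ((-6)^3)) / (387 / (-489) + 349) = -124043 / 28699569184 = -0.00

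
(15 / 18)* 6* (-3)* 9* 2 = -270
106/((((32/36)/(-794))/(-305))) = 57757545/2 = 28878772.50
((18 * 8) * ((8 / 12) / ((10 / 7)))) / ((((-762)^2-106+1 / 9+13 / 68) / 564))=115976448 / 1776447205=0.07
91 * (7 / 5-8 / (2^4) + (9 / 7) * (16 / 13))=225.90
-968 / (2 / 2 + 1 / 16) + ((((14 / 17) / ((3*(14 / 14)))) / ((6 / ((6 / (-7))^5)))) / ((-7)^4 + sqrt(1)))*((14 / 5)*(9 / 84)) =-223306062088 / 245106085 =-911.06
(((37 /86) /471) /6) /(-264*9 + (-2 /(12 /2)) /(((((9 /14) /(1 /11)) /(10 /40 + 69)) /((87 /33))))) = -13431 /210374864530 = -0.00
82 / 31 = 2.65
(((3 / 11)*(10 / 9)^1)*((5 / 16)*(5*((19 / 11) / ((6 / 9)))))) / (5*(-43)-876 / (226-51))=-415625 / 74537936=-0.01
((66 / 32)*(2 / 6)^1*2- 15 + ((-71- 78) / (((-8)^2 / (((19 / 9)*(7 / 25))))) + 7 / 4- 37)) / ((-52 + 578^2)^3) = -723617 / 536693967389963059200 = -0.00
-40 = -40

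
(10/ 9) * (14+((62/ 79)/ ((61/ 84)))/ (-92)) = 15504160/ 997533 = 15.54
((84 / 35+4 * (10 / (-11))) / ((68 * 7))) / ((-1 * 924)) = 1 / 355740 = 0.00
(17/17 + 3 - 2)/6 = 1/3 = 0.33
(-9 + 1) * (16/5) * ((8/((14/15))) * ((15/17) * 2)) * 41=-1889280/119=-15876.30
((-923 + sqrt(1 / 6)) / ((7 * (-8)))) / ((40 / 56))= 923 / 40-sqrt(6) / 240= 23.06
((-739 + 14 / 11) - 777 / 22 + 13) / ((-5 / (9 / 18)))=16721 / 220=76.00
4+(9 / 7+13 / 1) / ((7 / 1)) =296 / 49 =6.04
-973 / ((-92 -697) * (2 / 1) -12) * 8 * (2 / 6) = 3892 / 2385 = 1.63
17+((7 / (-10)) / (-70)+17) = 3401 / 100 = 34.01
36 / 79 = 0.46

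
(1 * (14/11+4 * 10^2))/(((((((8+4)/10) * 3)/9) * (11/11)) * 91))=11035/1001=11.02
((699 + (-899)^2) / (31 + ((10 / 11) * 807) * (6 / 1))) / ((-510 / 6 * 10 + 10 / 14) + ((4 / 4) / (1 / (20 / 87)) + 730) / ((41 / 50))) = 44434333020 / 10041694057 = 4.42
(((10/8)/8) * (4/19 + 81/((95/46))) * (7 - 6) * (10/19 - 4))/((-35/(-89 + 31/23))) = -2225124/41515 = -53.60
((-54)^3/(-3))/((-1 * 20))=-13122/5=-2624.40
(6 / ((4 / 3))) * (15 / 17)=135 / 34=3.97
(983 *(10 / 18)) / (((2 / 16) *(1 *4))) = 9830 / 9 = 1092.22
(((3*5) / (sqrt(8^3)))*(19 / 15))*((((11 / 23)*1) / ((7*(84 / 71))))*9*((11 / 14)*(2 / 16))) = 489687*sqrt(2) / 16156672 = 0.04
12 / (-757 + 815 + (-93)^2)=12 / 8707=0.00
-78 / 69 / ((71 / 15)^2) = -5850 / 115943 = -0.05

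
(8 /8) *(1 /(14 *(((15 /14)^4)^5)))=5976303958948914397184 /332525673007965087890625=0.02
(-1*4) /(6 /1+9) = -4 /15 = -0.27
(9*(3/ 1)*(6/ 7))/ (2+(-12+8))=-81/ 7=-11.57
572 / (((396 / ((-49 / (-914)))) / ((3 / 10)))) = 637 / 27420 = 0.02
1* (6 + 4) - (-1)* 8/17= 178/17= 10.47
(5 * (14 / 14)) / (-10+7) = -5 / 3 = -1.67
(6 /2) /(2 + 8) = 3 /10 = 0.30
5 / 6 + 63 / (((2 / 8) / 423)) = 639581 / 6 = 106596.83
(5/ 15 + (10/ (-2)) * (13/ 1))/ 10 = -97/ 15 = -6.47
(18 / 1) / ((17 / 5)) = 90 / 17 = 5.29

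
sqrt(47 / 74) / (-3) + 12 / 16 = 3 / 4 - sqrt(3478) / 222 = 0.48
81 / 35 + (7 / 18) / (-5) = 1409 / 630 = 2.24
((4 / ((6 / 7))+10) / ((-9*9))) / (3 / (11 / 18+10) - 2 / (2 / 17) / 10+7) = -84040 / 2591109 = -0.03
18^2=324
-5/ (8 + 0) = -5/ 8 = -0.62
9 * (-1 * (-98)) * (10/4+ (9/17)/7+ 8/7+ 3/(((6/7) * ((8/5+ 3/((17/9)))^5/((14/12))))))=3290.64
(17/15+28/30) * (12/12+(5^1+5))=341/15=22.73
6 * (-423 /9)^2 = 13254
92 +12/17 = 1576/17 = 92.71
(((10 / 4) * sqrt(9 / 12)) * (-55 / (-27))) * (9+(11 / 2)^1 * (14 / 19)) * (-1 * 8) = -136400 * sqrt(3) / 513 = -460.53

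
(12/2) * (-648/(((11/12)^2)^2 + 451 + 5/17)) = -1370566656/159335489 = -8.60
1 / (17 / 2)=0.12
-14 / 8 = -7 / 4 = -1.75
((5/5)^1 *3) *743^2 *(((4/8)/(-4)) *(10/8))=-8280735/32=-258772.97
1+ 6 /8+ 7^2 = 203 /4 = 50.75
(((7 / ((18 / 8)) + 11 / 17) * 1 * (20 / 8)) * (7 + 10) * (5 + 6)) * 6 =31625 / 3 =10541.67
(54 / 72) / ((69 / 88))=22 / 23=0.96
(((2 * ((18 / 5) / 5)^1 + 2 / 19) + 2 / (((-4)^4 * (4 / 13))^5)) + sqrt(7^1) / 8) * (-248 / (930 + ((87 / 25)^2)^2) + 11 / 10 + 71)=134.83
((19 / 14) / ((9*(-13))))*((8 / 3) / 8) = -0.00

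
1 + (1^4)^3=2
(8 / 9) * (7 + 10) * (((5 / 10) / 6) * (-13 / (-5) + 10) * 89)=21182 / 15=1412.13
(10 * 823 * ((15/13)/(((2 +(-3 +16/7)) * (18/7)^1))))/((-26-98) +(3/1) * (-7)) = -201635/10179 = -19.81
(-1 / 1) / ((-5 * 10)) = 1 / 50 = 0.02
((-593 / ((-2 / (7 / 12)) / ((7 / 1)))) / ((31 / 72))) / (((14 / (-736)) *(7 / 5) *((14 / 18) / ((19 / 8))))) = -69968070 / 217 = -322433.50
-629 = -629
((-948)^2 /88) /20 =56169 /110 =510.63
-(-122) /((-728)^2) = 61 /264992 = 0.00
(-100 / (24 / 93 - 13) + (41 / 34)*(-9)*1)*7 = -56497 / 2686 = -21.03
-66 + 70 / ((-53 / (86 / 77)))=-39338 / 583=-67.48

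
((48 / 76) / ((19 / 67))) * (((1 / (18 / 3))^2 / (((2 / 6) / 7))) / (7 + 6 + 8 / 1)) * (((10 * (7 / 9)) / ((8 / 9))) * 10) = 5.41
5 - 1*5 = 0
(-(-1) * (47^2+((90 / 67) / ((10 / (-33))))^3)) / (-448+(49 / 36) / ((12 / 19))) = -275696954208 / 57928457615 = -4.76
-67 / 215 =-0.31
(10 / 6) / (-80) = -1 / 48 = -0.02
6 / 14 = 3 / 7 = 0.43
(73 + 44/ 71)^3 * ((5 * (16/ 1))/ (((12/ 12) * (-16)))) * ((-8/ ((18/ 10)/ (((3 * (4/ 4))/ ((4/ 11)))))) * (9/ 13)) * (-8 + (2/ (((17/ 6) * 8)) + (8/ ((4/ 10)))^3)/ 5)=6377320497213495885/ 79098331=80625222006.44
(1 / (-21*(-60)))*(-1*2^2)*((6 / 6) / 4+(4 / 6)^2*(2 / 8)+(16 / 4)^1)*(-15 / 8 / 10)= 0.00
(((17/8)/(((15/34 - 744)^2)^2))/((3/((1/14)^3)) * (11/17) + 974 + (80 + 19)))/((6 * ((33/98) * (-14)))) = -168962983/4399599478372074633507147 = -0.00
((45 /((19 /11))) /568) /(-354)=-165 /1273456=-0.00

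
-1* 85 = -85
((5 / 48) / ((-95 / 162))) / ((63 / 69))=-207 / 1064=-0.19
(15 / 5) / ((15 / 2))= 2 / 5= 0.40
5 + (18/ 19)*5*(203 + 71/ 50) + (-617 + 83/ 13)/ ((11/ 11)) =447922/ 1235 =362.69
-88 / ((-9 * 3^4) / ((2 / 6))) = 88 / 2187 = 0.04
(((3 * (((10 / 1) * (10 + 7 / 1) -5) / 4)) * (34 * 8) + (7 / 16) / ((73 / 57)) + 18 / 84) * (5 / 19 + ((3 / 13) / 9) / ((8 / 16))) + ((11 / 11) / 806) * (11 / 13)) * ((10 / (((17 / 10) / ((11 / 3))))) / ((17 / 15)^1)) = 201429.88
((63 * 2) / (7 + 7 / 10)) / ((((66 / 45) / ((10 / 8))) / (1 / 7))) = 3375 / 1694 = 1.99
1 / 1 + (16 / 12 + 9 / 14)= 125 / 42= 2.98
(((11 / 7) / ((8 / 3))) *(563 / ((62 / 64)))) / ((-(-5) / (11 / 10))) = 408738 / 5425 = 75.34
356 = 356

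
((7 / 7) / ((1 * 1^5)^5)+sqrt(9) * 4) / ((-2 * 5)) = -13 / 10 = -1.30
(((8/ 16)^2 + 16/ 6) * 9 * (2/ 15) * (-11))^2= 5929/ 4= 1482.25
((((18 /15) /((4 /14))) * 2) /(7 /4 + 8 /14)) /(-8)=-147 /325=-0.45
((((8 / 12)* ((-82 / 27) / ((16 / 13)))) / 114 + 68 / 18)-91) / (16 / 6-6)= 3222173 / 123120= 26.17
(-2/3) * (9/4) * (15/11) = -45/22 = -2.05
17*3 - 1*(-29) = 80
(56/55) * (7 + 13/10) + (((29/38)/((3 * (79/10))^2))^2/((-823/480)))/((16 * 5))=726131520659567564/85923480421421775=8.45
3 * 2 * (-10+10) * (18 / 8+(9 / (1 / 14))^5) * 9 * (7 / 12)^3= 0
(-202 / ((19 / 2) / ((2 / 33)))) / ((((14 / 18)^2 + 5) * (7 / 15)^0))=-10908 / 47443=-0.23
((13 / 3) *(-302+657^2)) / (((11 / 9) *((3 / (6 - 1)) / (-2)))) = -56075110 / 11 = -5097737.27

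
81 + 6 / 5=411 / 5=82.20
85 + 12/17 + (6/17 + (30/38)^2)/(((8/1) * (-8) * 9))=85.70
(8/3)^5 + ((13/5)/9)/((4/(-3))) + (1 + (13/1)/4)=337481/2430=138.88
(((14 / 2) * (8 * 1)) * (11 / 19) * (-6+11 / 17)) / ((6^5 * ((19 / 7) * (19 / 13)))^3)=-5280271997 / 893105773356104257536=-0.00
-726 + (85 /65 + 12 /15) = -47053 /65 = -723.89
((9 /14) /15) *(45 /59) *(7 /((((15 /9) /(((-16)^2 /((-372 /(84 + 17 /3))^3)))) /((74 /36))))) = -720209033 /711855945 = -1.01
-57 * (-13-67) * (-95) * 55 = -23826000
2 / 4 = 1 / 2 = 0.50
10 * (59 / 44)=295 / 22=13.41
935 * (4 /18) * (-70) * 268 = -35081200 /9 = -3897911.11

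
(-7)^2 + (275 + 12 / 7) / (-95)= 30648 / 665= 46.09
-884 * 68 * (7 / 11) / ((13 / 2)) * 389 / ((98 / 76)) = -136703936 / 77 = -1775375.79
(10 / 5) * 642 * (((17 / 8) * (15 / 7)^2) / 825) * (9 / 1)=147339 / 1078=136.68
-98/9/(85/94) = -9212/765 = -12.04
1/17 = 0.06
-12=-12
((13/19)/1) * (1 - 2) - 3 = -70/19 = -3.68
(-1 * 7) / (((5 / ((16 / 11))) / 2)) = -224 / 55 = -4.07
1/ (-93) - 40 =-3721/ 93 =-40.01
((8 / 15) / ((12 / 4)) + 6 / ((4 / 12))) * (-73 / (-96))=29857 / 2160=13.82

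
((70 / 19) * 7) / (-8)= -245 / 76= -3.22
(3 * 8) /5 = 24 /5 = 4.80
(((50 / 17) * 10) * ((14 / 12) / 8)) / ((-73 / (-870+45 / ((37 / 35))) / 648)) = 31503.77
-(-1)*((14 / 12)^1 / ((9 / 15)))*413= 14455 / 18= 803.06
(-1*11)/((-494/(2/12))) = 11/2964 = 0.00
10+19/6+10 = 139/6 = 23.17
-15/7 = -2.14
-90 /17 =-5.29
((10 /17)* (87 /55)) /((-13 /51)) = -522 /143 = -3.65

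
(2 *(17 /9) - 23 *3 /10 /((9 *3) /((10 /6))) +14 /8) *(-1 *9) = -551 /12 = -45.92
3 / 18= 1 / 6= 0.17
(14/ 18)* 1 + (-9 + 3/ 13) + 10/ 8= -3155/ 468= -6.74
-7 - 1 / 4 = -29 / 4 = -7.25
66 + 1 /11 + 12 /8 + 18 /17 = 25675 /374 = 68.65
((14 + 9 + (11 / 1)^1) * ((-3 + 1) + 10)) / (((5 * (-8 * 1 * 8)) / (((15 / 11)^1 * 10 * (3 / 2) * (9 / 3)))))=-2295 / 44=-52.16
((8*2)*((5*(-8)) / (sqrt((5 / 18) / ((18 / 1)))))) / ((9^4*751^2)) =-256*sqrt(5) / 411156729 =-0.00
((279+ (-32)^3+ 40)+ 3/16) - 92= -520653/16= -32540.81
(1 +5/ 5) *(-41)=-82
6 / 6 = 1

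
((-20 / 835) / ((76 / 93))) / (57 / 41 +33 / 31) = -39401 / 3299920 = -0.01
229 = 229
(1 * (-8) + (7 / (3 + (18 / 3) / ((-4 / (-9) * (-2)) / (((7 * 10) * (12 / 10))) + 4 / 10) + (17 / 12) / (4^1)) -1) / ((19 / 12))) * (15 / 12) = -590035 / 56221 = -10.49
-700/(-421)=1.66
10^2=100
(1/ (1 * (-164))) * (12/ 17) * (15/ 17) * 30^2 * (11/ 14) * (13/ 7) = -2895750/ 580601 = -4.99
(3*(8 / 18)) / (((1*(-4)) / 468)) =-156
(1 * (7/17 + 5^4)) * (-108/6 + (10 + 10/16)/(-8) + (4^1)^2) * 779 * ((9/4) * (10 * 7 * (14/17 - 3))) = 2570125436865/4624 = 555822975.10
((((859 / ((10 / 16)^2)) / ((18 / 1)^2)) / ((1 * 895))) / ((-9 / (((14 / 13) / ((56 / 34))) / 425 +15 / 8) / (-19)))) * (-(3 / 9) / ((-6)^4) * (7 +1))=-79630159 / 1288190840625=-0.00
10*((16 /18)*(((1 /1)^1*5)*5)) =2000 /9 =222.22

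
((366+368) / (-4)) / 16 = -11.47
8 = 8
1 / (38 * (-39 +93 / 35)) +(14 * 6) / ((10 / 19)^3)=3481130177 / 6042000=576.16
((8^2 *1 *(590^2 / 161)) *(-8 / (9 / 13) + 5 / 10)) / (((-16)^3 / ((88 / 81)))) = 190497725 / 469476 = 405.77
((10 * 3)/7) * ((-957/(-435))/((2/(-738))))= -24354/7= -3479.14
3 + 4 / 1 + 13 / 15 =118 / 15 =7.87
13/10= 1.30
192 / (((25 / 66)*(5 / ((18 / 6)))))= 38016 / 125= 304.13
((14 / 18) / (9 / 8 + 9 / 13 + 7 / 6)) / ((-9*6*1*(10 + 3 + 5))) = -26 / 96957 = -0.00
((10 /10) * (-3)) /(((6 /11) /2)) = -11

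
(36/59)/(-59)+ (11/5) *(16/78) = 299308/678795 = 0.44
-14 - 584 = -598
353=353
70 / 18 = 35 / 9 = 3.89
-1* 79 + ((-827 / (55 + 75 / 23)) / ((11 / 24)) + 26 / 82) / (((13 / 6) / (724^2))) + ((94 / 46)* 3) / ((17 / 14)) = -5695196693581931 / 767965055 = -7415958.13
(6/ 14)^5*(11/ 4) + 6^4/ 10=43577109/ 336140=129.64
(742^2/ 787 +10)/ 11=558434/ 8657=64.51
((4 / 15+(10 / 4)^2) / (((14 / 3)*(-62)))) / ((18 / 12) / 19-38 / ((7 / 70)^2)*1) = 7429 / 1253365960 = 0.00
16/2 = 8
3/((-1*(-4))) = 3/4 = 0.75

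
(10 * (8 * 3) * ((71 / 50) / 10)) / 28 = 213 / 175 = 1.22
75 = 75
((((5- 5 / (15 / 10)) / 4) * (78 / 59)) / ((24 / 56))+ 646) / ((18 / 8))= 458278 / 1593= 287.68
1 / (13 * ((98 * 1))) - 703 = -895621 / 1274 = -703.00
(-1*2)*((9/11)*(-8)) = 144/11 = 13.09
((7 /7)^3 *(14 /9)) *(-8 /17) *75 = -2800 /51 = -54.90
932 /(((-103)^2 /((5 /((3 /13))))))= 60580 /31827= 1.90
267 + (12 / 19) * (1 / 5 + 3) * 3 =25941 / 95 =273.06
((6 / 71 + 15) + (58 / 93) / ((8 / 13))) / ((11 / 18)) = 1275537 / 48422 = 26.34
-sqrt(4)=-2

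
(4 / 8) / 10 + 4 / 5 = 17 / 20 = 0.85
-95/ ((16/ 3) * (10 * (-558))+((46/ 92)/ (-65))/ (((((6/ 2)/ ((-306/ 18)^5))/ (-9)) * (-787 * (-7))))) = 68036150/ 21317478771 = 0.00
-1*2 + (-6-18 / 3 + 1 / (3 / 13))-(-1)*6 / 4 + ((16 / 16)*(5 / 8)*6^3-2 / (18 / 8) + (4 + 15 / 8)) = 131.82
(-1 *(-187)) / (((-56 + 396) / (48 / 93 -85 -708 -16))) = -275693 / 620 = -444.67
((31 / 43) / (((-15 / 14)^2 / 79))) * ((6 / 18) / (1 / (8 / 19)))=3840032 / 551475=6.96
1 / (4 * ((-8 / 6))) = -3 / 16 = -0.19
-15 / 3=-5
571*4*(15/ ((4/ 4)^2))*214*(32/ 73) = 234612480/ 73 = 3213869.59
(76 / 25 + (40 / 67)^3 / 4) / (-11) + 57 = 4691202037 / 82709825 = 56.72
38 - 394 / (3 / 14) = -1800.67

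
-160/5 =-32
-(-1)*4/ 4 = 1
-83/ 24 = -3.46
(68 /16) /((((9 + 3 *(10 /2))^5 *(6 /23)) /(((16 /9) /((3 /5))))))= 0.00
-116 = -116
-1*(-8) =8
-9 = -9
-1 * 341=-341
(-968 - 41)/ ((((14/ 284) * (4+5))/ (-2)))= 286556/ 63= 4548.51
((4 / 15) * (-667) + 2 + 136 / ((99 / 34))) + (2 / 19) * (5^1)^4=-595996 / 9405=-63.37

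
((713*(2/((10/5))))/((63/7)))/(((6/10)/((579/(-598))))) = -29915/234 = -127.84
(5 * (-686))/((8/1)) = -1715/4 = -428.75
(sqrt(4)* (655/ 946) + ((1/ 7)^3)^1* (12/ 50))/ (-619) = -5619463/ 2510648525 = -0.00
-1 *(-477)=477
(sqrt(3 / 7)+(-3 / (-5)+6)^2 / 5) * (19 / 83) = 19 * sqrt(21) / 581+20691 / 10375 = 2.14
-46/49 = -0.94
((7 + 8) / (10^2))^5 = 243 / 3200000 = 0.00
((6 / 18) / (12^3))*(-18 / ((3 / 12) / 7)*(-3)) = 7 / 24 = 0.29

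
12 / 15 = 4 / 5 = 0.80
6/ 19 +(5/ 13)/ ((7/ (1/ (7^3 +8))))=191741/ 606879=0.32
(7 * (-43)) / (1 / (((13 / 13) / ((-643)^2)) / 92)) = -301 / 38037308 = -0.00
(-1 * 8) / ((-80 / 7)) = 7 / 10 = 0.70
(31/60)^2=0.27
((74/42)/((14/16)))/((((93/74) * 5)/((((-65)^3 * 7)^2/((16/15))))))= 103248461265625/93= 1110198508232.53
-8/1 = -8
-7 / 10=-0.70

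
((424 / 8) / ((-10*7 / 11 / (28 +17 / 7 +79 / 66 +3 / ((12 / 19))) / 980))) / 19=-93757 / 6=-15626.17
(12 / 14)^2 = 36 / 49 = 0.73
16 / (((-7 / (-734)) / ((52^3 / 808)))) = 206412544 / 707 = 291955.51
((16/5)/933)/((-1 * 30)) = -8/69975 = -0.00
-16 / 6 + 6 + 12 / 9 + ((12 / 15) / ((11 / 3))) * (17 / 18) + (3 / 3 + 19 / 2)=1691 / 110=15.37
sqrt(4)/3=2/3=0.67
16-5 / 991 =15851 / 991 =15.99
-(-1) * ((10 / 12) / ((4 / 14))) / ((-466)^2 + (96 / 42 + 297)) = 245 / 18266244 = 0.00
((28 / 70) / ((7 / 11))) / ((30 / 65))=1.36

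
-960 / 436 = -240 / 109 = -2.20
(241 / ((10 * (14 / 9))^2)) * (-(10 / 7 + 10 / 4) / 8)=-214731 / 439040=-0.49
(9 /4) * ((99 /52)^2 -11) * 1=-179487 /10816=-16.59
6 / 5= 1.20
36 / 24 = 1.50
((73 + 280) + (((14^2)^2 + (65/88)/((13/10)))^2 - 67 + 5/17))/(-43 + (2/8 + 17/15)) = -728589234039135/20545316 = -35462546.99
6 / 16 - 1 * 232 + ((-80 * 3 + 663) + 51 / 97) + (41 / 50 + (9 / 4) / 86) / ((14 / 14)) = 80394747 / 417100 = 192.75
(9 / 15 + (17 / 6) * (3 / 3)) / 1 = 103 / 30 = 3.43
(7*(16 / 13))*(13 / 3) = 112 / 3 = 37.33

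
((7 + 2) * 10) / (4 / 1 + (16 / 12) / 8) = 108 / 5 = 21.60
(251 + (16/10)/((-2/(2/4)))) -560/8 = 903/5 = 180.60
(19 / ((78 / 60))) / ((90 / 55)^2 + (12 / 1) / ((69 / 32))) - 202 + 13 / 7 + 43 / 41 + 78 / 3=-1466321617 / 8558914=-171.32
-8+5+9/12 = -9/4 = -2.25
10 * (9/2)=45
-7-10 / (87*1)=-619 / 87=-7.11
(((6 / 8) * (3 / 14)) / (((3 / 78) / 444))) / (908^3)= 12987 / 5240293184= 0.00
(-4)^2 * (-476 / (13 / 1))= -7616 / 13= -585.85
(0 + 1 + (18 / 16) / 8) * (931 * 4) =4247.69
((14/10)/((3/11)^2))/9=847/405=2.09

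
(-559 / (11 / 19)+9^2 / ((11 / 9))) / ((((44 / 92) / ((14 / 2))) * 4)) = -398153 / 121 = -3290.52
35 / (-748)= -35 / 748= -0.05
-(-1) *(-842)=-842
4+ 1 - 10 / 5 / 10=24 / 5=4.80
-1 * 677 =-677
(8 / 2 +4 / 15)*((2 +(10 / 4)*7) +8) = 352 / 3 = 117.33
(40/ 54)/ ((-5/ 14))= -56/ 27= -2.07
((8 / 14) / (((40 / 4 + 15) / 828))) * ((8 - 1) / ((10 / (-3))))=-4968 / 125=-39.74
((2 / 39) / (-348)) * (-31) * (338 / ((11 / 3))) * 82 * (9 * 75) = 7435350 / 319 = 23308.31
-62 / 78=-31 / 39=-0.79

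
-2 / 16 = -1 / 8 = -0.12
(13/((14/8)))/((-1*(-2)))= 26/7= 3.71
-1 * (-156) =156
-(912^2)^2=-691798081536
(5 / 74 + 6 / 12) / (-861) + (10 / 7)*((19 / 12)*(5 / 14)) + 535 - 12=467233895 / 891996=523.81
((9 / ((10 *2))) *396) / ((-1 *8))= -891 / 40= -22.28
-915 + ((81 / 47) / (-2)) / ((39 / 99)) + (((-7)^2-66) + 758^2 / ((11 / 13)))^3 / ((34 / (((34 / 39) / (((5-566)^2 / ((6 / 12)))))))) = 362674264165667469354 / 28438224529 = 12753055796.29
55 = 55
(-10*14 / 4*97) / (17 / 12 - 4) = 40740 / 31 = 1314.19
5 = 5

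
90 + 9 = 99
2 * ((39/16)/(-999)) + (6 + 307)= 833819/2664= 313.00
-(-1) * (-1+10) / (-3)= -3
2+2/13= 28/13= 2.15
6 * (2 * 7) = 84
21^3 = 9261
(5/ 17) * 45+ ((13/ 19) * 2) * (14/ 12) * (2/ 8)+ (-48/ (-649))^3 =14446655455895/ 1059541224324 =13.63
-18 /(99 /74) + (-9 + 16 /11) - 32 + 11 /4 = -50.25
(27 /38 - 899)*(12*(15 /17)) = -3072150 /323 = -9511.30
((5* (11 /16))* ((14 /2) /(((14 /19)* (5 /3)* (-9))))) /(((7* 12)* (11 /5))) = -95 /8064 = -0.01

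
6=6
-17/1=-17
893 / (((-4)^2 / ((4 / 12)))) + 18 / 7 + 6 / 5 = 37591 / 1680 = 22.38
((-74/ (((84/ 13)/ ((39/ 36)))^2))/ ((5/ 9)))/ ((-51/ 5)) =1056757/ 2878848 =0.37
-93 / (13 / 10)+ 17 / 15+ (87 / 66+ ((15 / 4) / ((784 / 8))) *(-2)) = -29077709 / 420420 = -69.16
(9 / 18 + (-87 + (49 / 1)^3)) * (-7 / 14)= -58781.25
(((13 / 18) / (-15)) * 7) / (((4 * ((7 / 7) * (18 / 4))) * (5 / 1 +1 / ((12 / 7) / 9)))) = -0.00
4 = 4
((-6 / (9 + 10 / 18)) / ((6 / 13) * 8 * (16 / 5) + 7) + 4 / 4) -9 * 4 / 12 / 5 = 96403 / 262945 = 0.37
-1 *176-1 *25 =-201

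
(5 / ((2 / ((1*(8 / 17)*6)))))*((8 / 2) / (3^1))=160 / 17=9.41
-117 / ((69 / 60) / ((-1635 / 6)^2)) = -173759625 / 23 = -7554766.30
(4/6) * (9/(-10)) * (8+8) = -48/5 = -9.60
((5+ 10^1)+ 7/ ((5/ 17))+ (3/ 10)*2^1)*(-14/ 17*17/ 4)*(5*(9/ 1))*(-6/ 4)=37233/ 4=9308.25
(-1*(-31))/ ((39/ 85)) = 2635/ 39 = 67.56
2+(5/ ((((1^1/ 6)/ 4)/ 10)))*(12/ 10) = 1442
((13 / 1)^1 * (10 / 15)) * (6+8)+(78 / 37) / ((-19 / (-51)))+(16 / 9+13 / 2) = 1711703 / 12654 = 135.27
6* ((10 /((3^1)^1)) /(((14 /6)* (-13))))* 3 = -180 /91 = -1.98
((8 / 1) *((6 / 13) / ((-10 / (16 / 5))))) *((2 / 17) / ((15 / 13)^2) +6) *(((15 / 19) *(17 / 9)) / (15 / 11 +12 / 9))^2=-6131637248 / 2787993975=-2.20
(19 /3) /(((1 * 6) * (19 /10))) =5 /9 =0.56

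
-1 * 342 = -342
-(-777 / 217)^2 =-12321 / 961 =-12.82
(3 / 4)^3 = 27 / 64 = 0.42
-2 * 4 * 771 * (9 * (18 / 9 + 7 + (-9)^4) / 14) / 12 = -15196410 / 7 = -2170915.71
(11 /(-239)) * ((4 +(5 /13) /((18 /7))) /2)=-10681 /111852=-0.10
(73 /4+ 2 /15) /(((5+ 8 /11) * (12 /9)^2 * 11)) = 0.16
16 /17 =0.94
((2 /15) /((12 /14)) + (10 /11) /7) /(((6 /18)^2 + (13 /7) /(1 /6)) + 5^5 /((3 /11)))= 989 /39742120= 0.00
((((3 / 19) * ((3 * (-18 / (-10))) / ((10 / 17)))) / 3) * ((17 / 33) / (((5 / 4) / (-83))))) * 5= -82.63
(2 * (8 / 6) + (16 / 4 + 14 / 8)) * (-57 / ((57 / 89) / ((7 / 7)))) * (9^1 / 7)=-26967 / 28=-963.11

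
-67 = -67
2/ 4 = 1/ 2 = 0.50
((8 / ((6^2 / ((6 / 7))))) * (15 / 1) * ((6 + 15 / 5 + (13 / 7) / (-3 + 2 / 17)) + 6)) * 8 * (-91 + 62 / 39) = -2747198080 / 93639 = -29338.18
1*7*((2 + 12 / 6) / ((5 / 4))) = 112 / 5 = 22.40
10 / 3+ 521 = 1573 / 3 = 524.33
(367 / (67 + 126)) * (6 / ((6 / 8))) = 2936 / 193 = 15.21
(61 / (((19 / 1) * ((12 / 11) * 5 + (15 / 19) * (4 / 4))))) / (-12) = -0.04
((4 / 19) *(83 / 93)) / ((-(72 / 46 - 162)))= 3818 / 3260115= 0.00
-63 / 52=-1.21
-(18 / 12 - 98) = 193 / 2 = 96.50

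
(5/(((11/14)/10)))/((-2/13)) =-4550/11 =-413.64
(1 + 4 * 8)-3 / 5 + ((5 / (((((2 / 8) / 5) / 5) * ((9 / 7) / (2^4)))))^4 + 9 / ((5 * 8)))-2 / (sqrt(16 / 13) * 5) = 78675968000001712421 / 52488-sqrt(13) / 10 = 1498932479804940.05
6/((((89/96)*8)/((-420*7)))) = -211680/89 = -2378.43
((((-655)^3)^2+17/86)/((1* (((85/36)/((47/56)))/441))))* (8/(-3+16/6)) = -1085871459266926477780698/3655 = -297092054518994932361.34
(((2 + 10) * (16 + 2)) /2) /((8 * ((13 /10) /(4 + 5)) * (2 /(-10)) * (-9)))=675 /13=51.92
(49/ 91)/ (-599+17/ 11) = -0.00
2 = 2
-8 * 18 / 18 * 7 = -56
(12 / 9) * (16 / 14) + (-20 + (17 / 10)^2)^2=294.28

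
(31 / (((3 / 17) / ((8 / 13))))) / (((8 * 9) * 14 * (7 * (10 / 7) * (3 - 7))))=-527 / 196560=-0.00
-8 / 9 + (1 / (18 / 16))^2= -8 / 81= -0.10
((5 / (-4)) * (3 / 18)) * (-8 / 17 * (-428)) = -2140 / 51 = -41.96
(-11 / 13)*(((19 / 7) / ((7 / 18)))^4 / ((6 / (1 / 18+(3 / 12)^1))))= -7663656726 / 74942413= -102.26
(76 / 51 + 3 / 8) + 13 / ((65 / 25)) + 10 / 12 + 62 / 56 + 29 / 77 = 96157 / 10472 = 9.18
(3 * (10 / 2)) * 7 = 105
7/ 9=0.78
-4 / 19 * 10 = -40 / 19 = -2.11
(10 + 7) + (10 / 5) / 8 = 69 / 4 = 17.25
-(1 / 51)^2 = -1 / 2601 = -0.00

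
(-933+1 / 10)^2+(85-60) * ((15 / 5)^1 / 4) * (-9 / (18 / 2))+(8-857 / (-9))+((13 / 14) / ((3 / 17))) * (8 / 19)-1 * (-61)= 52096438351 / 59850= 870450.10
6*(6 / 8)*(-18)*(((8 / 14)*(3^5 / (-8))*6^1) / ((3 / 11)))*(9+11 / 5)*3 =5196312 / 5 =1039262.40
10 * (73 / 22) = 365 / 11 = 33.18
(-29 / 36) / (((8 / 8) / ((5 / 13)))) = -145 / 468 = -0.31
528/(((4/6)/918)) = 727056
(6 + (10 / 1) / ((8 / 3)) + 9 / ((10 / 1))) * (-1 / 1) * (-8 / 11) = 426 / 55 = 7.75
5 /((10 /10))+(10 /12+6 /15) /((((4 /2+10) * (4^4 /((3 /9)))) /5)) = 276517 /55296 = 5.00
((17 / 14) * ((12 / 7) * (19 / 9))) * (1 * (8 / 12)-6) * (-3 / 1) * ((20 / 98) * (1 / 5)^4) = 20672 / 900375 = 0.02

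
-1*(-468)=468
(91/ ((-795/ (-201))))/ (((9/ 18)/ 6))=73164/ 265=276.09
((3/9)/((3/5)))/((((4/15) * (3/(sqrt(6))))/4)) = 25 * sqrt(6)/9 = 6.80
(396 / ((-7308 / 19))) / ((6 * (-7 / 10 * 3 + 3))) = -1045 / 5481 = -0.19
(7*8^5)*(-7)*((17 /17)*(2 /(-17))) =3211264 /17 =188897.88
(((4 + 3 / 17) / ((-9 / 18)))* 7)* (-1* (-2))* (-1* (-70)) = -139160 / 17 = -8185.88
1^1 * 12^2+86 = 230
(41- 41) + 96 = 96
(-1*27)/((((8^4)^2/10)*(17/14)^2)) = -6615/606076928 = -0.00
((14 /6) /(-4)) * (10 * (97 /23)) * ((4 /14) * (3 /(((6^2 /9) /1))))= -485 /92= -5.27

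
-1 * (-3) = 3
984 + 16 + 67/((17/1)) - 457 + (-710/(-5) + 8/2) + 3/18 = 70697/102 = 693.11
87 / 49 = 1.78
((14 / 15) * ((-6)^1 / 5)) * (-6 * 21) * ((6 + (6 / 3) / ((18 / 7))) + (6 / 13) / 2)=989.05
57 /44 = 1.30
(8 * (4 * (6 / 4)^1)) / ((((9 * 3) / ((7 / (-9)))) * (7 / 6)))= -32 / 27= -1.19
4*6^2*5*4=2880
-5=-5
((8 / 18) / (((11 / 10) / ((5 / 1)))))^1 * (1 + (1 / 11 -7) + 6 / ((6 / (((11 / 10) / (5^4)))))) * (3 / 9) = -1624516 / 408375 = -3.98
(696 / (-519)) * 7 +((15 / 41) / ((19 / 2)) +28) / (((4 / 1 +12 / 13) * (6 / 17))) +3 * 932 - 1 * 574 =57669480769 / 25875264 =2228.75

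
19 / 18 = 1.06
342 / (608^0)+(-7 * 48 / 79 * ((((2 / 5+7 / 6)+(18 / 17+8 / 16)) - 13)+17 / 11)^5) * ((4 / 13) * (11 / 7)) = 447322865566833389661002 / 5404068329987559375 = 82775.21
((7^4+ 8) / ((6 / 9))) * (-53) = -383031 / 2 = -191515.50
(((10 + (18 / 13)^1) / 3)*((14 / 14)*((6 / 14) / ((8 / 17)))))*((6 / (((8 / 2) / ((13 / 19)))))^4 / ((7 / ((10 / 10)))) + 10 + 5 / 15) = 288971931215 / 7969389792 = 36.26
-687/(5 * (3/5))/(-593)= 0.39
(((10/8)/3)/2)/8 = 5/192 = 0.03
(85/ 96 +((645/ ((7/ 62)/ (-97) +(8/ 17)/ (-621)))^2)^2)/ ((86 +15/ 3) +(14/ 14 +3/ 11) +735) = 593948176981612697450347898586010807825945867/ 38720286978772708570235520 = 15339456995947055389.28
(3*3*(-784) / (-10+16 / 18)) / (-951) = -10584 / 12997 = -0.81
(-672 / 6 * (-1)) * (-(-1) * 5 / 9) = 560 / 9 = 62.22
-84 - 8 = -92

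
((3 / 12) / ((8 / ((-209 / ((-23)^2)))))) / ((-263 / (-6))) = -627 / 2226032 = -0.00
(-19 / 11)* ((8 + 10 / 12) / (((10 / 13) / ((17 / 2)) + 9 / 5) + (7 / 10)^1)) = -222547 / 37785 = -5.89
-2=-2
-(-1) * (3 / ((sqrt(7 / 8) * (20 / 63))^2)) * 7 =238.14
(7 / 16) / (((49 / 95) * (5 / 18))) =171 / 56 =3.05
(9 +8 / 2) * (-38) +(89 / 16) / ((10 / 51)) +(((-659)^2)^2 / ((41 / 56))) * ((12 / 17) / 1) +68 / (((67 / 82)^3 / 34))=6098953626424095336369 / 33541089760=181835285319.13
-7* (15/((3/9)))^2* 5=-70875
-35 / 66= -0.53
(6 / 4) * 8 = 12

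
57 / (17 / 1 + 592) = 19 / 203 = 0.09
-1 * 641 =-641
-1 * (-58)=58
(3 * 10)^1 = 30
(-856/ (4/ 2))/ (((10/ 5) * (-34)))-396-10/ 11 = -73045/ 187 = -390.61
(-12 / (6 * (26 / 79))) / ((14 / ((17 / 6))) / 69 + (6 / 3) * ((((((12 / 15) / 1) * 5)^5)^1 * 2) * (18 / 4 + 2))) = -30889 / 135330156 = -0.00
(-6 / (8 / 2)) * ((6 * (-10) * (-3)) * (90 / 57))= -8100 / 19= -426.32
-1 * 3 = -3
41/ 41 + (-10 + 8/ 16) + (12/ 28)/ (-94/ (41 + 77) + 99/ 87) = -29615/ 4088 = -7.24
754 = 754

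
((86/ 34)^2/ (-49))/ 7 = -1849/ 99127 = -0.02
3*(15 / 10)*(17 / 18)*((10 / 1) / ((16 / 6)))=255 / 16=15.94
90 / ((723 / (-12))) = -360 / 241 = -1.49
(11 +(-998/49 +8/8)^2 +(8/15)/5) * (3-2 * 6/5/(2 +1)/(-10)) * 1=764996188/643125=1189.50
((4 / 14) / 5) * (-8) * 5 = -16 / 7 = -2.29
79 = 79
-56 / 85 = -0.66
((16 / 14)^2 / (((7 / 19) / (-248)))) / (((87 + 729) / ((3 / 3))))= -18848 / 17493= -1.08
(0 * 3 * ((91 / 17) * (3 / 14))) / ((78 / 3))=0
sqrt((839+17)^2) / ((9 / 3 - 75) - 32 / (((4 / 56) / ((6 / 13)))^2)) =-18083 / 29745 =-0.61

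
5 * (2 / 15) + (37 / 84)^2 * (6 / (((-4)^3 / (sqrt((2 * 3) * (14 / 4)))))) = 2 / 3 - 1369 * sqrt(21) / 75264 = 0.58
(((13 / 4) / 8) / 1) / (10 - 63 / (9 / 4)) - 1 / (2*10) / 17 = -0.03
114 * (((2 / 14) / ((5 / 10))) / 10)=114 / 35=3.26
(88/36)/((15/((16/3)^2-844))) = -32296/243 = -132.91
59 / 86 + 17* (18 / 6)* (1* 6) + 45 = 30245 / 86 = 351.69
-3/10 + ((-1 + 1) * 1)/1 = -0.30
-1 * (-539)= 539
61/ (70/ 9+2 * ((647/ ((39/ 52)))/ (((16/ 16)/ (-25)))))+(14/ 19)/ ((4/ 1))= 674012/ 3687235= 0.18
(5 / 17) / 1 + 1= 22 / 17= 1.29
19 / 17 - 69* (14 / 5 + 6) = -51517 / 85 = -606.08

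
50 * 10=500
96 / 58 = 48 / 29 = 1.66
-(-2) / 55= 2 / 55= 0.04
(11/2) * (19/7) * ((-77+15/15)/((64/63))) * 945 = -33773355/32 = -1055417.34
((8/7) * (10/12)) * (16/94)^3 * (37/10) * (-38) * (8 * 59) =-679559168/2180283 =-311.68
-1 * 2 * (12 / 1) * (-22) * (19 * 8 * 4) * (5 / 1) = 1605120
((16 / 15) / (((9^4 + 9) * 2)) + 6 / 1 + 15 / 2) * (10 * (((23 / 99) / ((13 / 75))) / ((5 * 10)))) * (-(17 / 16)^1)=-40015331 / 10406880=-3.85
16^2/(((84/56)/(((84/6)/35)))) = 1024/15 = 68.27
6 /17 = 0.35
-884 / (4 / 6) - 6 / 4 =-2655 / 2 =-1327.50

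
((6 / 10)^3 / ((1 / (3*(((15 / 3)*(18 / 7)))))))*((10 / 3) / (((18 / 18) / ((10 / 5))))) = 1944 / 35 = 55.54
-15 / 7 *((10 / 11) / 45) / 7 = -10 / 1617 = -0.01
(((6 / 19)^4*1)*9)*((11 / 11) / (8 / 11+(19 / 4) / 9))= 4618944 / 64769537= 0.07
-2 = -2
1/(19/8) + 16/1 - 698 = -12950/19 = -681.58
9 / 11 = 0.82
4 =4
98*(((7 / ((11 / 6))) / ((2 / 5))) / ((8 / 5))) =25725 / 44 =584.66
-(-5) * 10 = 50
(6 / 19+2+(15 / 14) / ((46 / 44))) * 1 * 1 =10219 / 3059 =3.34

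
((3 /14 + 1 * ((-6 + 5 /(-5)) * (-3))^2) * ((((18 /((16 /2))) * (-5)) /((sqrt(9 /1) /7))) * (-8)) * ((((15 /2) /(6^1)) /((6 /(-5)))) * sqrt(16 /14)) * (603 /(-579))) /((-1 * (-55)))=31039425 * sqrt(14) /59444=1953.75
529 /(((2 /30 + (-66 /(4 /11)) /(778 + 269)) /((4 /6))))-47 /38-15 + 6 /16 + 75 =-551207127 /169784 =-3246.52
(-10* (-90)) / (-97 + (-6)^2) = -900 / 61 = -14.75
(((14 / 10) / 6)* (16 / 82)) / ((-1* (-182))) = 2 / 7995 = 0.00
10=10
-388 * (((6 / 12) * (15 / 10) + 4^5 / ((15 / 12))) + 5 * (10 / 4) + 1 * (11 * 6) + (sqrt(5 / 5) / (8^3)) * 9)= -223107469 / 640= -348605.42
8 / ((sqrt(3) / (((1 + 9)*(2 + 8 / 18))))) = 1760*sqrt(3) / 27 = 112.90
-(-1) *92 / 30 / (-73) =-46 / 1095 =-0.04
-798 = -798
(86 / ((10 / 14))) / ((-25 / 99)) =-59598 / 125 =-476.78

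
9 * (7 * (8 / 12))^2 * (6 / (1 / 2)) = 2352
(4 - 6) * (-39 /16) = 39 /8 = 4.88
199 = 199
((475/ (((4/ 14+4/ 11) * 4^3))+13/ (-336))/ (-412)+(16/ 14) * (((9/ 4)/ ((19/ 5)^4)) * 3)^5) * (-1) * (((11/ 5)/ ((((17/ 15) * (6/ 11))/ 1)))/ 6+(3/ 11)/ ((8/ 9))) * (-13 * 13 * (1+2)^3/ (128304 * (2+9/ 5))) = -561170594412466491829707310889131235/ 2409812987417612379331689214033107812352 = -0.00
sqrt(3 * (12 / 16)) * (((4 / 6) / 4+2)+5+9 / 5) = 269 / 20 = 13.45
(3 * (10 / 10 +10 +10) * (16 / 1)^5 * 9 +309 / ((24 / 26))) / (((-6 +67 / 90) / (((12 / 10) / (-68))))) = 1996351.08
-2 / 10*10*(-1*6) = 12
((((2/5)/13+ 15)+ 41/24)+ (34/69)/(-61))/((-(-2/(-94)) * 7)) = -112.34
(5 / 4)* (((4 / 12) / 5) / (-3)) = -1 / 36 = -0.03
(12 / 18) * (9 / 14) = 3 / 7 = 0.43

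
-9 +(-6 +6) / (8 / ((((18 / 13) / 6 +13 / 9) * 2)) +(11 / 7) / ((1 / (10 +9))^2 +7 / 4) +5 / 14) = -9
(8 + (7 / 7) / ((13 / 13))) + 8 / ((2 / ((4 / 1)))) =25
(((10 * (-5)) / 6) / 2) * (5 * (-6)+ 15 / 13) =3125 / 26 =120.19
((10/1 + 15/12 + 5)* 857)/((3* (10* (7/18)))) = 33423/28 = 1193.68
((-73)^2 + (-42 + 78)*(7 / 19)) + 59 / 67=6801822 / 1273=5343.14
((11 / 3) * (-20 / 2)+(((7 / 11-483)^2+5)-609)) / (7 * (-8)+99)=5396.14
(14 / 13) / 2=7 / 13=0.54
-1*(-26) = 26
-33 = -33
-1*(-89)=89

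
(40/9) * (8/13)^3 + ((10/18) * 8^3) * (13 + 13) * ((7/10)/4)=1295.26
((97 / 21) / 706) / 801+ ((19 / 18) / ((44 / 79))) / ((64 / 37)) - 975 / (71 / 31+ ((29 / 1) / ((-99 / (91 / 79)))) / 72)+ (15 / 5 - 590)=-1350951600199894364533 / 1334297676767666688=-1012.48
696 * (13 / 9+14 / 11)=62408 / 33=1891.15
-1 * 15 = -15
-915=-915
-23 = -23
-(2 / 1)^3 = -8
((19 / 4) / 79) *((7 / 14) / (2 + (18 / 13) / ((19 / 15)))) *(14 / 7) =4693 / 241424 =0.02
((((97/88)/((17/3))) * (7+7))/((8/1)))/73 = 0.00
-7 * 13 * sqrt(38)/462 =-13 * sqrt(38)/66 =-1.21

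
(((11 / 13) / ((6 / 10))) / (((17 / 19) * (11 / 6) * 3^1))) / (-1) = -190 / 663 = -0.29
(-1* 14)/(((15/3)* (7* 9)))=-2/45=-0.04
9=9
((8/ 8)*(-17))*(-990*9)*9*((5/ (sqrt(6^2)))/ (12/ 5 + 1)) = 334125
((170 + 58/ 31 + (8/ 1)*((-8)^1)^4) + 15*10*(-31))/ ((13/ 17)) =14908762/ 403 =36994.45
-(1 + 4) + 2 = -3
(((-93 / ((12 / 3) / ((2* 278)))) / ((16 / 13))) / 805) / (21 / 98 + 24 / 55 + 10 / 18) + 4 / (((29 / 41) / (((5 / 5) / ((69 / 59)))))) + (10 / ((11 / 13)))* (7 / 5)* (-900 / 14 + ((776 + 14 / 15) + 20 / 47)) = 313762582573373 / 26607777240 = 11792.14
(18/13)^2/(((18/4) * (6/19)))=228/169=1.35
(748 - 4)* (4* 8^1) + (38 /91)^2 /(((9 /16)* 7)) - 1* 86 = 12375861670 /521703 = 23722.04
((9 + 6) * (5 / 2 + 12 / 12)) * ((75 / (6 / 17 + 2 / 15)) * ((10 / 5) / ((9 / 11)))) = 2454375 / 124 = 19793.35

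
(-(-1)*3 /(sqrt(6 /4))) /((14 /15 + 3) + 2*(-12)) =-15*sqrt(6) /301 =-0.12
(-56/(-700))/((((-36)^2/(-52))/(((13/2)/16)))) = -169/129600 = -0.00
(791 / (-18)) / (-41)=791 / 738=1.07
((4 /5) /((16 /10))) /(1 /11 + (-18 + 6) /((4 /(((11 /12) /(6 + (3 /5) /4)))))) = -1.40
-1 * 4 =-4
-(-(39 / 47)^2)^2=-2313441 / 4879681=-0.47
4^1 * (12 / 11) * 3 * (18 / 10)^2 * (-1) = -42.41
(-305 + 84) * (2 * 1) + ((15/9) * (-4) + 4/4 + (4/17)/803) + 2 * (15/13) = -237104063/532389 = -445.36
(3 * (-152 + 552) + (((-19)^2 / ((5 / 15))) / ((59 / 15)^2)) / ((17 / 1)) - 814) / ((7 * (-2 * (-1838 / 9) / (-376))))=-19530753462 / 380685641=-51.30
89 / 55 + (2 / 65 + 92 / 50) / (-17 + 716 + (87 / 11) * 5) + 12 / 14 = 125939039 / 50825775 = 2.48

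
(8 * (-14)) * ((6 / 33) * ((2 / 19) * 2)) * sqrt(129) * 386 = -18795.07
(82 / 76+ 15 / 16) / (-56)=-613 / 17024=-0.04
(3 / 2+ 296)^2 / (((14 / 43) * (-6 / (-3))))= 2174725 / 16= 135920.31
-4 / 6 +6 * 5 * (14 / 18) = 68 / 3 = 22.67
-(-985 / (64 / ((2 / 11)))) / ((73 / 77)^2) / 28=75845 / 682112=0.11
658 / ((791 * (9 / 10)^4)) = 940000 / 741393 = 1.27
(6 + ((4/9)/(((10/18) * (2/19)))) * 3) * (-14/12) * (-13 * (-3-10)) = -28392/5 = -5678.40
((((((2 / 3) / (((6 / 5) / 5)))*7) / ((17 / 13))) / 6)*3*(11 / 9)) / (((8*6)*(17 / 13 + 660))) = 325325 / 1136454624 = 0.00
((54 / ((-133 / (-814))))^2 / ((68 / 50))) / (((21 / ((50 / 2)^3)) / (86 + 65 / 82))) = 447622680810937500 / 86304631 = 5186543011.94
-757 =-757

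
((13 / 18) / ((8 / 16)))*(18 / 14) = 13 / 7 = 1.86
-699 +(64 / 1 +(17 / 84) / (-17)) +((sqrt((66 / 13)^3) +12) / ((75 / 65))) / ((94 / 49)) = -12428119 / 19740 +539 * sqrt(858) / 3055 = -624.42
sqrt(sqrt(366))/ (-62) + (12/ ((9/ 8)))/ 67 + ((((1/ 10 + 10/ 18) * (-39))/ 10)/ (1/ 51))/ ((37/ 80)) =-10477436/ 37185 - 366^(1/ 4)/ 62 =-281.84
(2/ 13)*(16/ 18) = 16/ 117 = 0.14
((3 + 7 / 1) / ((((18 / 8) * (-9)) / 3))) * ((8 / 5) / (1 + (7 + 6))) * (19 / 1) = -608 / 189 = -3.22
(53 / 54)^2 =2809 / 2916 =0.96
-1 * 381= -381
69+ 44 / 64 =1115 / 16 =69.69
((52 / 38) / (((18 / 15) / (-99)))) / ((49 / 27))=-57915 / 931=-62.21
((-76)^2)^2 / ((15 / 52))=1734833152 / 15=115655543.47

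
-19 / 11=-1.73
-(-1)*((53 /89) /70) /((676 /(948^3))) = 5644310472 /526435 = 10721.76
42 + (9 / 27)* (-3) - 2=39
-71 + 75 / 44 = -3049 / 44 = -69.30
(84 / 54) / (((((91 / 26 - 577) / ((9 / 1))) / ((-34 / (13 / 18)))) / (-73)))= -1250928 / 14911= -83.89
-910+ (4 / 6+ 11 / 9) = -8173 / 9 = -908.11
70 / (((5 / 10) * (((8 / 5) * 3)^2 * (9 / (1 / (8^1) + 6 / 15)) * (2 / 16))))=1225 / 432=2.84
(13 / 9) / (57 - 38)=13 / 171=0.08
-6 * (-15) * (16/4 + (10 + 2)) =1440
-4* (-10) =40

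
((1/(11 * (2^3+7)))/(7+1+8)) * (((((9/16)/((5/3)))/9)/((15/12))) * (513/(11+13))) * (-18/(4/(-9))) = 13851/1408000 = 0.01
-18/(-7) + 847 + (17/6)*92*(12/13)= 99207/91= 1090.19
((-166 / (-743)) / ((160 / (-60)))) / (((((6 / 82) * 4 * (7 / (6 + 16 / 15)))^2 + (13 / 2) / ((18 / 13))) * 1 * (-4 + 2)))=10581842889 / 1207069479886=0.01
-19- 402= -421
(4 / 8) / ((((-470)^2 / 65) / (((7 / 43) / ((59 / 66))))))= 3003 / 112084660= 0.00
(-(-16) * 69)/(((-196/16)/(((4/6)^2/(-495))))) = 5888/72765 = 0.08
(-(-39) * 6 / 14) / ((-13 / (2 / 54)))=-0.05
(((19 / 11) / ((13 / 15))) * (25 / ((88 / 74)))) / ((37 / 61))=434625 / 6292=69.08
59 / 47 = 1.26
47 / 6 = 7.83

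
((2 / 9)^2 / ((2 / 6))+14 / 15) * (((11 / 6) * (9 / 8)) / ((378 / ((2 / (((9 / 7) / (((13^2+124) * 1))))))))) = 235279 / 87480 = 2.69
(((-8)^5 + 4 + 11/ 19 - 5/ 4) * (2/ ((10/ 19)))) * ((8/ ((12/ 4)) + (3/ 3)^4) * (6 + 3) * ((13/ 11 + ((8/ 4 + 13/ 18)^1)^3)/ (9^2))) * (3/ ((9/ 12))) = -682269098965/ 157464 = -4332857.66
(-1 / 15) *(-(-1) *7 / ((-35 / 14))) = 14 / 75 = 0.19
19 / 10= 1.90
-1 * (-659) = 659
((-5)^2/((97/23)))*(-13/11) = -7475/1067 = -7.01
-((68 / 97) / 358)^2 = -0.00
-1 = -1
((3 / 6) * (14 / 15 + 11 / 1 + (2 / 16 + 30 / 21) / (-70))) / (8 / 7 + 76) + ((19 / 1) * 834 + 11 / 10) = 5750623663 / 362880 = 15847.18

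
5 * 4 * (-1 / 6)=-10 / 3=-3.33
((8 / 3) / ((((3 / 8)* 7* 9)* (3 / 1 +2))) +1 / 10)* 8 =556 / 567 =0.98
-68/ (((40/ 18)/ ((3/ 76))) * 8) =-459/ 3040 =-0.15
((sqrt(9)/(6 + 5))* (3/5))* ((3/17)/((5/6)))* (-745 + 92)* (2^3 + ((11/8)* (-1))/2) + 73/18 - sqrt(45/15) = -54331229/336600 - sqrt(3) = -163.14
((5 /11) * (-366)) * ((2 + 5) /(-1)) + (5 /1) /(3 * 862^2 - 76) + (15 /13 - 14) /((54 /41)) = 9938583897289 /8606385216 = 1154.79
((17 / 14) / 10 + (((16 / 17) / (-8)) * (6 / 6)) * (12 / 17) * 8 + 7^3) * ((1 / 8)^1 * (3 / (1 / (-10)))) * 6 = -124702317 / 16184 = -7705.28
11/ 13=0.85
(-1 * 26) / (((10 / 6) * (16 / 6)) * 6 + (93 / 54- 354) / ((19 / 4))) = 2223 / 4061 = 0.55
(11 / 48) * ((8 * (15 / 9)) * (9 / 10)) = 11 / 4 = 2.75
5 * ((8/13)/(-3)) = -40/39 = -1.03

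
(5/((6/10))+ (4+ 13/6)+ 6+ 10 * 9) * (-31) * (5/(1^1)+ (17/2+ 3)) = -226083/4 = -56520.75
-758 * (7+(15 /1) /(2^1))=-10991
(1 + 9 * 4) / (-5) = -37 / 5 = -7.40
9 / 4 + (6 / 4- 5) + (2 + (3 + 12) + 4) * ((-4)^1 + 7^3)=28471 / 4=7117.75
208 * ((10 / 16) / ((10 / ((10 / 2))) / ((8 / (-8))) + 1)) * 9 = -1170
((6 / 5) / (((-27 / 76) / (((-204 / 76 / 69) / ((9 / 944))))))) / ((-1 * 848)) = -8024 / 493695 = -0.02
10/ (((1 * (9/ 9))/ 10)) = 100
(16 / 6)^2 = 64 / 9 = 7.11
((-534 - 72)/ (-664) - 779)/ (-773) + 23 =24.01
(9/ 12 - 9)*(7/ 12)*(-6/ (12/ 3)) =231/ 32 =7.22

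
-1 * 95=-95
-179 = -179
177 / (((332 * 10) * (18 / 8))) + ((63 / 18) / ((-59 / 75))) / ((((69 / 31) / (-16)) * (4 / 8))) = 216212063 / 3378930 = 63.99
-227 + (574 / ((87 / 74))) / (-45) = -931181 / 3915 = -237.85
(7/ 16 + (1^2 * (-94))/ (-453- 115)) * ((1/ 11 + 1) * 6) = 6165/ 1562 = 3.95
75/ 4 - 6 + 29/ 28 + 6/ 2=235/ 14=16.79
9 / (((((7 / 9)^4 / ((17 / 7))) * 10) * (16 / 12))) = 3011499 / 672280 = 4.48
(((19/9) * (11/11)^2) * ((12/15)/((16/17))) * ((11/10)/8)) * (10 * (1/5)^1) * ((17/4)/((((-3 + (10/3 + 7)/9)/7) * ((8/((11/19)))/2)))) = -734349/640000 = -1.15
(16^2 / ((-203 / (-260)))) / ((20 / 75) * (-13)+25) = 998400 / 65569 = 15.23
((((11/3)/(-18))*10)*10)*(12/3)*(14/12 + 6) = -47300/81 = -583.95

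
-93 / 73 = -1.27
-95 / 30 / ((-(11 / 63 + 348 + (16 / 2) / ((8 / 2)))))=399 / 44122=0.01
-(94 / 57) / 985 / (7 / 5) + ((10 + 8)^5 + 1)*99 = 14704053418499 / 78603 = 187067331.00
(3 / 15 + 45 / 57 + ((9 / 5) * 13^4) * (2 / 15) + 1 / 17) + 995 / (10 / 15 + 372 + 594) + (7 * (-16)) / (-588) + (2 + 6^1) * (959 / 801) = 36063313088881 / 5252076900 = 6866.49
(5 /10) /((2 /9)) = 9 /4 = 2.25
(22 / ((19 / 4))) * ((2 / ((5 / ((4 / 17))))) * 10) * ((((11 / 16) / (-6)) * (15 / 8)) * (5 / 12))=-0.39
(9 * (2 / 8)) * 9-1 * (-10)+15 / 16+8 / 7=32.33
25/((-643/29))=-725/643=-1.13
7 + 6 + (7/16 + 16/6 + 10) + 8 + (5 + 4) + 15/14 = 14843/336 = 44.18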